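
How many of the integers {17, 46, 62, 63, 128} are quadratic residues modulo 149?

3

(17/149) = +1 → QR.
(46/149) = +1 → QR.
(62/149) = -1 → non-residue.
(63/149) = +1 → QR.
(128/149) = -1 → non-residue.
Total quadratic residues among the 5: 3.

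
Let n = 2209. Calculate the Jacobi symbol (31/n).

Reciprocity: 31 ≡ 3 and 2209 ≡ 1 (mod 4), so (31/2209) = +(2209/31).
Reduce top mod 31: now compute (8/31).
Pull out 2^3: since 31 ≡ 7 (mod 8), (2/31) = +1, so (2/31)^3 = +1.
Reached (1/31) = 1. Collecting the sign flips along the way, the symbol is +1.

1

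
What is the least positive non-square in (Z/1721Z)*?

(2/1721) = +1, so 2 is a residue.
(3/1721) = −1, so 3 is the smallest positive non-residue mod 1721.

3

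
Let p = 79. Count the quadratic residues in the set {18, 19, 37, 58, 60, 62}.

3

(18/79) = +1 → QR.
(19/79) = +1 → QR.
(37/79) = -1 → non-residue.
(58/79) = -1 → non-residue.
(60/79) = -1 → non-residue.
(62/79) = +1 → QR.
Total quadratic residues among the 6: 3.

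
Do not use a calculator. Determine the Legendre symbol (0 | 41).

0

Top reduces to 0: gcd > 1, so the symbol is 0.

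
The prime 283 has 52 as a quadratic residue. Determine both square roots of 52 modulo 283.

Since 283 ≡ 3 (mod 4), a square root of 52 is 52^((283+1)/4) = 52^71 mod 283.
Repeated squaring: 52^2≡157, 52^4≡28, 52^8≡218, 52^16≡263, 52^32≡117, 52^64≡105 (mod 283).
52^71 = 52^(64+4+2+1) ≡ 81 (mod 283).
Check: 81² = 6561 ≡ 52 (mod 283). The two roots are 81 and 202.

81, 202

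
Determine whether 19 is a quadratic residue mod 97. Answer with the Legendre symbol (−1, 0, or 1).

Euler's criterion: (19/97) ≡ 19^48 (mod 97).
19^2 ≡ 70 (mod 97)
19^4 ≡ 50 (mod 97)
19^8 ≡ 75 (mod 97)
19^16 ≡ 96 (mod 97)
19^32 ≡ 1 (mod 97)
19^48 = 19^(32+16) ≡ 96 (mod 97).
Result is 96 ≡ −1, so (19/97) = −1.

-1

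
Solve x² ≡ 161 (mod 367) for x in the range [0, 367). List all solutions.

80, 287

Since 367 ≡ 3 (mod 4), a square root of 161 is 161^((367+1)/4) = 161^92 mod 367.
Repeated squaring: 161^2≡231, 161^4≡146, 161^8≡30, 161^16≡166, 161^32≡31, 161^64≡227 (mod 367).
161^92 = 161^(64+16+8+4) ≡ 287 (mod 367).
Check: 287² = 82369 ≡ 161 (mod 367). The two roots are 80 and 287.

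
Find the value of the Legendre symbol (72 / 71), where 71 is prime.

First reduce: 72 ≡ 1 (mod 71).
Reached (1/71) = 1. Collecting the sign flips along the way, the symbol is +1.

1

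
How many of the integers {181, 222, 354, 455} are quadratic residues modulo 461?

(181/461) = +1 → QR.
(222/461) = -1 → non-residue.
(354/461) = +1 → QR.
(455/461) = +1 → QR.
Total quadratic residues among the 4: 3.

3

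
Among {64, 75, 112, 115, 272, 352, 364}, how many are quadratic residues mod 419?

6

(64/419) = +1 → QR.
(75/419) = +1 → QR.
(112/419) = +1 → QR.
(115/419) = +1 → QR.
(272/419) = -1 → non-residue.
(352/419) = +1 → QR.
(364/419) = +1 → QR.
Total quadratic residues among the 7: 6.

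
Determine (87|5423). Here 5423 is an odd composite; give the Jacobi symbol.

Reciprocity: 87 ≡ 3 and 5423 ≡ 3 (mod 4), so (87/5423) = −(5423/87).
Reduce top mod 87: now compute (29/87).
Reciprocity: 29 ≡ 1 and 87 ≡ 3 (mod 4), so (29/87) = +(87/29).
Reduce top mod 29: now compute (0/29).
Top reduces to 0: gcd > 1, so the symbol is 0.

0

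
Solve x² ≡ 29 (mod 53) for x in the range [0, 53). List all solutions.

20, 33

53 ≡ 1 (mod 4), so we find a root by search.
Trying successive values, 20² = 400 ≡ 29 (mod 53). The other root is 53 − 20 = 33.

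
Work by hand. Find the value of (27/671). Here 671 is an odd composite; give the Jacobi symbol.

1

Reciprocity: 27 ≡ 3 and 671 ≡ 3 (mod 4), so (27/671) = −(671/27).
Reduce top mod 27: now compute (23/27).
Reciprocity: 23 ≡ 3 and 27 ≡ 3 (mod 4), so (23/27) = −(27/23).
Reduce top mod 23: now compute (4/23).
Pull out 2^2: since 23 ≡ 7 (mod 8), (2/23) = +1, so (2/23)^2 = +1.
Reached (1/23) = 1. Collecting the sign flips along the way, the symbol is +1.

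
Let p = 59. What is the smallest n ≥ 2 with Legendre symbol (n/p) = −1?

(2/59) = −1, so 2 is the smallest positive non-residue mod 59.

2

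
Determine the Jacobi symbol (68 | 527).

0

Pull out 2^2: since 527 ≡ 7 (mod 8), (2/527) = +1, so (2/527)^2 = +1.
Reciprocity: 17 ≡ 1 and 527 ≡ 3 (mod 4), so (17/527) = +(527/17).
Reduce top mod 17: now compute (0/17).
Top reduces to 0: gcd > 1, so the symbol is 0.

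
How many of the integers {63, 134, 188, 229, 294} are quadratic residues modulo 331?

(63/331) = -1 → non-residue.
(134/331) = -1 → non-residue.
(188/331) = -1 → non-residue.
(229/331) = -1 → non-residue.
(294/331) = +1 → QR.
Total quadratic residues among the 5: 1.

1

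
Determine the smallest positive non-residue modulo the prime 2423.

(2/2423) = +1, so 2 is a residue.
(3/2423) = +1, so 3 is a residue.
(4/2423) = +1, so 4 is a residue.
(5/2423) = −1, so 5 is the smallest positive non-residue mod 2423.

5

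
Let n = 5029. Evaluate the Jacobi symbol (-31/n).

1

First reduce: -31 ≡ 4998 (mod 5029).
Pull out 2: since 5029 ≡ 5 (mod 8), (2/5029) = -1.
Reciprocity: 2499 ≡ 3 and 5029 ≡ 1 (mod 4), so (2499/5029) = +(5029/2499).
Reduce top mod 2499: now compute (31/2499).
Reciprocity: 31 ≡ 3 and 2499 ≡ 3 (mod 4), so (31/2499) = −(2499/31).
Reduce top mod 31: now compute (19/31).
Reciprocity: 19 ≡ 3 and 31 ≡ 3 (mod 4), so (19/31) = −(31/19).
Reduce top mod 19: now compute (12/19).
Pull out 2^2: since 19 ≡ 3 (mod 8), (2/19) = -1, so (2/19)^2 = +1.
Reciprocity: 3 ≡ 3 and 19 ≡ 3 (mod 4), so (3/19) = −(19/3).
Reduce top mod 3: now compute (1/3).
Reached (1/3) = 1. Collecting the sign flips along the way, the symbol is +1.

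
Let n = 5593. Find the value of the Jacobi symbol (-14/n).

First reduce: -14 ≡ 5579 (mod 5593).
Reciprocity: 5579 ≡ 3 and 5593 ≡ 1 (mod 4), so (5579/5593) = +(5593/5579).
Reduce top mod 5579: now compute (14/5579).
Pull out 2: since 5579 ≡ 3 (mod 8), (2/5579) = -1.
Reciprocity: 7 ≡ 3 and 5579 ≡ 3 (mod 4), so (7/5579) = −(5579/7).
Reduce top mod 7: now compute (0/7).
Top reduces to 0: gcd > 1, so the symbol is 0.

0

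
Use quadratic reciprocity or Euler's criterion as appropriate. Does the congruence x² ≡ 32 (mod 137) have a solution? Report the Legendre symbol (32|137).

1

Pull out 2^5: since 137 ≡ 1 (mod 8), (2/137) = +1, so (2/137)^5 = +1.
Reached (1/137) = 1. Collecting the sign flips along the way, the symbol is +1.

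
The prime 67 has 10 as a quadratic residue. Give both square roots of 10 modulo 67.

Since 67 ≡ 3 (mod 4), a square root of 10 is 10^((67+1)/4) = 10^17 mod 67.
Repeated squaring: 10^2≡33, 10^4≡17, 10^8≡21, 10^16≡39 (mod 67).
10^17 = 10^(16+1) ≡ 55 (mod 67).
Check: 55² = 3025 ≡ 10 (mod 67). The two roots are 12 and 55.

12, 55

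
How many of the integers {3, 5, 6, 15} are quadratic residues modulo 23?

(3/23) = +1 → QR.
(5/23) = -1 → non-residue.
(6/23) = +1 → QR.
(15/23) = -1 → non-residue.
Total quadratic residues among the 4: 2.

2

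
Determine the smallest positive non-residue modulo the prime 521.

(2/521) = +1, so 2 is a residue.
(3/521) = −1, so 3 is the smallest positive non-residue mod 521.

3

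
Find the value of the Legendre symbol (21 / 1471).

Reciprocity: 21 ≡ 1 and 1471 ≡ 3 (mod 4), so (21/1471) = +(1471/21).
Reduce top mod 21: now compute (1/21).
Reached (1/21) = 1. Collecting the sign flips along the way, the symbol is +1.

1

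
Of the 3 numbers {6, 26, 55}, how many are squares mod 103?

(6/103) = -1 → non-residue.
(26/103) = +1 → QR.
(55/103) = +1 → QR.
Total quadratic residues among the 3: 2.

2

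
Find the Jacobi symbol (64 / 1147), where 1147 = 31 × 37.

Pull out 2^6: since 1147 ≡ 3 (mod 8), (2/1147) = -1, so (2/1147)^6 = +1.
Reached (1/1147) = 1. Collecting the sign flips along the way, the symbol is +1.

1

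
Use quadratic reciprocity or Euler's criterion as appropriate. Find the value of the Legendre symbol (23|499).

Reciprocity: 23 ≡ 3 and 499 ≡ 3 (mod 4), so (23/499) = −(499/23).
Reduce top mod 23: now compute (16/23).
Pull out 2^4: since 23 ≡ 7 (mod 8), (2/23) = +1, so (2/23)^4 = +1.
Reached (1/23) = 1. Collecting the sign flips along the way, the symbol is -1.

-1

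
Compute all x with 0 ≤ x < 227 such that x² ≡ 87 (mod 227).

Since 227 ≡ 3 (mod 4), a square root of 87 is 87^((227+1)/4) = 87^57 mod 227.
Repeated squaring: 87^2≡78, 87^4≡182, 87^8≡209, 87^16≡97, 87^32≡102 (mod 227).
87^57 = 87^(32+16+8+1) ≡ 108 (mod 227).
Check: 108² = 11664 ≡ 87 (mod 227). The two roots are 108 and 119.

108, 119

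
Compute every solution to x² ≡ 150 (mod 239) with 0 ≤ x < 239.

110, 129

Since 239 ≡ 3 (mod 4), a square root of 150 is 150^((239+1)/4) = 150^60 mod 239.
Repeated squaring: 150^2≡34, 150^4≡200, 150^8≡87, 150^16≡160, 150^32≡27 (mod 239).
150^60 = 150^(32+16+8+4) ≡ 110 (mod 239).
Check: 110² = 12100 ≡ 150 (mod 239). The two roots are 110 and 129.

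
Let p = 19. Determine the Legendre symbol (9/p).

Reciprocity: 9 ≡ 1 and 19 ≡ 3 (mod 4), so (9/19) = +(19/9).
Reduce top mod 9: now compute (1/9).
Reached (1/9) = 1. Collecting the sign flips along the way, the symbol is +1.

1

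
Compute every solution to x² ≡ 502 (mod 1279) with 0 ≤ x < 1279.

626, 653

Since 1279 ≡ 3 (mod 4), a square root of 502 is 502^((1279+1)/4) = 502^320 mod 1279.
Repeated squaring: 502^2≡41, 502^4≡402, 502^8≡450, 502^16≡418, 502^32≡780, 502^64≡875, 502^128≡783, 502^256≡448 (mod 1279).
502^320 = 502^(256+64) ≡ 626 (mod 1279).
Check: 626² = 391876 ≡ 502 (mod 1279). The two roots are 626 and 653.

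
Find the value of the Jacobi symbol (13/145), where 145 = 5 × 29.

Reciprocity: 13 ≡ 1 and 145 ≡ 1 (mod 4), so (13/145) = +(145/13).
Reduce top mod 13: now compute (2/13).
Pull out 2: since 13 ≡ 5 (mod 8), (2/13) = -1.
Reached (1/13) = 1. Collecting the sign flips along the way, the symbol is -1.

-1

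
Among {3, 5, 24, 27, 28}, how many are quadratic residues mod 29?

3

(3/29) = -1 → non-residue.
(5/29) = +1 → QR.
(24/29) = +1 → QR.
(27/29) = -1 → non-residue.
(28/29) = +1 → QR.
Total quadratic residues among the 5: 3.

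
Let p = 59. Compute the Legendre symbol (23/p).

-1

Reciprocity: 23 ≡ 3 and 59 ≡ 3 (mod 4), so (23/59) = −(59/23).
Reduce top mod 23: now compute (13/23).
Reciprocity: 13 ≡ 1 and 23 ≡ 3 (mod 4), so (13/23) = +(23/13).
Reduce top mod 13: now compute (10/13).
Pull out 2: since 13 ≡ 5 (mod 8), (2/13) = -1.
Reciprocity: 5 ≡ 1 and 13 ≡ 1 (mod 4), so (5/13) = +(13/5).
Reduce top mod 5: now compute (3/5).
Reciprocity: 3 ≡ 3 and 5 ≡ 1 (mod 4), so (3/5) = +(5/3).
Reduce top mod 3: now compute (2/3).
Pull out 2: since 3 ≡ 3 (mod 8), (2/3) = -1.
Reached (1/3) = 1. Collecting the sign flips along the way, the symbol is -1.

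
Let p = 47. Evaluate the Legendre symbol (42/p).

1

Euler's criterion: (42/47) ≡ 42^23 (mod 47).
42^2 ≡ 25 (mod 47)
42^4 ≡ 14 (mod 47)
42^8 ≡ 8 (mod 47)
42^16 ≡ 17 (mod 47)
42^23 = 42^(16+4+2+1) ≡ 1 (mod 47).
Result is 1, so (42/47) = 1.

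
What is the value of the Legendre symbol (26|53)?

-1

Pull out 2: since 53 ≡ 5 (mod 8), (2/53) = -1.
Reciprocity: 13 ≡ 1 and 53 ≡ 1 (mod 4), so (13/53) = +(53/13).
Reduce top mod 13: now compute (1/13).
Reached (1/13) = 1. Collecting the sign flips along the way, the symbol is -1.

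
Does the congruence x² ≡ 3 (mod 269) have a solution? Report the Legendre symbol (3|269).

-1

Reciprocity: 3 ≡ 3 and 269 ≡ 1 (mod 4), so (3/269) = +(269/3).
Reduce top mod 3: now compute (2/3).
Pull out 2: since 3 ≡ 3 (mod 8), (2/3) = -1.
Reached (1/3) = 1. Collecting the sign flips along the way, the symbol is -1.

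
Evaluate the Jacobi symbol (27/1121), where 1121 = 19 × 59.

Reciprocity: 27 ≡ 3 and 1121 ≡ 1 (mod 4), so (27/1121) = +(1121/27).
Reduce top mod 27: now compute (14/27).
Pull out 2: since 27 ≡ 3 (mod 8), (2/27) = -1.
Reciprocity: 7 ≡ 3 and 27 ≡ 3 (mod 4), so (7/27) = −(27/7).
Reduce top mod 7: now compute (6/7).
Pull out 2: since 7 ≡ 7 (mod 8), (2/7) = +1.
Reciprocity: 3 ≡ 3 and 7 ≡ 3 (mod 4), so (3/7) = −(7/3).
Reduce top mod 3: now compute (1/3).
Reached (1/3) = 1. Collecting the sign flips along the way, the symbol is -1.

-1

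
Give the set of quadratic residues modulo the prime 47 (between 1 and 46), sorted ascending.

Square k = 1,…,23 (k and 47−k give the same square):
1²=1, 2²=4, 3²=9, 4²=16, 5²=25, 6²=36, 7²≡2, 8²≡17, 9²≡34, 10²≡6, 11²≡27, 12²≡3, 13²≡28, 14²≡8, 15²≡37, 16²≡21, 17²≡7, 18²≡42, 19²≡32, 20²≡24, 21²≡18, 22²≡14, 23²≡12 (mod 47).
So the quadratic residues mod 47 are {1, 2, 3, 4, 6, 7, 8, 9, 12, 14, 16, 17, 18, 21, 24, 25, 27, 28, 32, 34, 36, 37, 42}.

1, 2, 3, 4, 6, 7, 8, 9, 12, 14, 16, 17, 18, 21, 24, 25, 27, 28, 32, 34, 36, 37, 42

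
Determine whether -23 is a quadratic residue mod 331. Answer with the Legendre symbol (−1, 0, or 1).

Euler's criterion: (-23/331) ≡ 308^165 (mod 331).
308^2 ≡ 198 (mod 331)
308^4 ≡ 146 (mod 331)
308^8 ≡ 132 (mod 331)
308^16 ≡ 212 (mod 331)
308^32 ≡ 259 (mod 331)
308^64 ≡ 219 (mod 331)
308^128 ≡ 297 (mod 331)
308^165 = 308^(128+32+4+1) ≡ 1 (mod 331).
Result is 1, so (-23/331) = 1.

1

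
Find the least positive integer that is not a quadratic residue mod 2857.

5

(2/2857) = +1, so 2 is a residue.
(3/2857) = +1, so 3 is a residue.
(4/2857) = +1, so 4 is a residue.
(5/2857) = −1, so 5 is the smallest positive non-residue mod 2857.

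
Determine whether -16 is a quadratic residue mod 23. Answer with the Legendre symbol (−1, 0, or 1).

-1

First reduce: -16 ≡ 7 (mod 23).
Reciprocity: 7 ≡ 3 and 23 ≡ 3 (mod 4), so (7/23) = −(23/7).
Reduce top mod 7: now compute (2/7).
Pull out 2: since 7 ≡ 7 (mod 8), (2/7) = +1.
Reached (1/7) = 1. Collecting the sign flips along the way, the symbol is -1.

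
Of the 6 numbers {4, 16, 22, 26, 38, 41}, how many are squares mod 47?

(4/47) = +1 → QR.
(16/47) = +1 → QR.
(22/47) = -1 → non-residue.
(26/47) = -1 → non-residue.
(38/47) = -1 → non-residue.
(41/47) = -1 → non-residue.
Total quadratic residues among the 6: 2.

2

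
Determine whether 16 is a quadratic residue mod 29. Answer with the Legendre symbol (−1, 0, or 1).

Pull out 2^4: since 29 ≡ 5 (mod 8), (2/29) = -1, so (2/29)^4 = +1.
Reached (1/29) = 1. Collecting the sign flips along the way, the symbol is +1.

1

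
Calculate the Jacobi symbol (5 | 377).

-1

Reciprocity: 5 ≡ 1 and 377 ≡ 1 (mod 4), so (5/377) = +(377/5).
Reduce top mod 5: now compute (2/5).
Pull out 2: since 5 ≡ 5 (mod 8), (2/5) = -1.
Reached (1/5) = 1. Collecting the sign flips along the way, the symbol is -1.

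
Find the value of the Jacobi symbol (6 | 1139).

Pull out 2: since 1139 ≡ 3 (mod 8), (2/1139) = -1.
Reciprocity: 3 ≡ 3 and 1139 ≡ 3 (mod 4), so (3/1139) = −(1139/3).
Reduce top mod 3: now compute (2/3).
Pull out 2: since 3 ≡ 3 (mod 8), (2/3) = -1.
Reached (1/3) = 1. Collecting the sign flips along the way, the symbol is -1.

-1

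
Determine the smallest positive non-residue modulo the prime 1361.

(2/1361) = +1, so 2 is a residue.
(3/1361) = −1, so 3 is the smallest positive non-residue mod 1361.

3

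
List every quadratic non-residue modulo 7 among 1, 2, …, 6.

3 5 6

Square k = 1,…,3 (k and 7−k give the same square):
1²=1, 2²=4, 3²≡2 (mod 7).
The residues are {1, 2, 4}; the non-residues are the remaining 3 nonzero classes.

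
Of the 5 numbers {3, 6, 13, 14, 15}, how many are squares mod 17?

(3/17) = -1 → non-residue.
(6/17) = -1 → non-residue.
(13/17) = +1 → QR.
(14/17) = -1 → non-residue.
(15/17) = +1 → QR.
Total quadratic residues among the 5: 2.

2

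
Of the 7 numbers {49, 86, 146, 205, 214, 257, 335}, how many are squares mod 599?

(49/599) = +1 → QR.
(86/599) = -1 → non-residue.
(146/599) = -1 → non-residue.
(205/599) = +1 → QR.
(214/599) = -1 → non-residue.
(257/599) = -1 → non-residue.
(335/599) = +1 → QR.
Total quadratic residues among the 7: 3.

3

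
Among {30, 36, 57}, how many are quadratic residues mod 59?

2

(30/59) = -1 → non-residue.
(36/59) = +1 → QR.
(57/59) = +1 → QR.
Total quadratic residues among the 3: 2.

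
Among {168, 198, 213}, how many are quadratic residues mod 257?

3

(168/257) = +1 → QR.
(198/257) = +1 → QR.
(213/257) = +1 → QR.
Total quadratic residues among the 3: 3.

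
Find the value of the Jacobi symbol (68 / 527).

0

Pull out 2^2: since 527 ≡ 7 (mod 8), (2/527) = +1, so (2/527)^2 = +1.
Reciprocity: 17 ≡ 1 and 527 ≡ 3 (mod 4), so (17/527) = +(527/17).
Reduce top mod 17: now compute (0/17).
Top reduces to 0: gcd > 1, so the symbol is 0.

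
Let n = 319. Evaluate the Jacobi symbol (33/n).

Reciprocity: 33 ≡ 1 and 319 ≡ 3 (mod 4), so (33/319) = +(319/33).
Reduce top mod 33: now compute (22/33).
Pull out 2: since 33 ≡ 1 (mod 8), (2/33) = +1.
Reciprocity: 11 ≡ 3 and 33 ≡ 1 (mod 4), so (11/33) = +(33/11).
Reduce top mod 11: now compute (0/11).
Top reduces to 0: gcd > 1, so the symbol is 0.

0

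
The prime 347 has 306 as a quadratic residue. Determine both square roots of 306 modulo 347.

Since 347 ≡ 3 (mod 4), a square root of 306 is 306^((347+1)/4) = 306^87 mod 347.
Repeated squaring: 306^2≡293, 306^4≡140, 306^8≡168, 306^16≡117, 306^32≡156, 306^64≡46 (mod 347).
306^87 = 306^(64+16+4+2+1) ≡ 138 (mod 347).
Check: 138² = 19044 ≡ 306 (mod 347). The two roots are 138 and 209.

138, 209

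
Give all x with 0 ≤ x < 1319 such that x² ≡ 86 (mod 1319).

304, 1015

Since 1319 ≡ 3 (mod 4), a square root of 86 is 86^((1319+1)/4) = 86^330 mod 1319.
Repeated squaring: 86^2≡801, 86^4≡567, 86^8≡972, 86^16≡380, 86^32≡629, 86^64≡1260, 86^128≡843, 86^256≡1027 (mod 1319).
86^330 = 86^(256+64+8+2) ≡ 304 (mod 1319).
Check: 304² = 92416 ≡ 86 (mod 1319). The two roots are 304 and 1015.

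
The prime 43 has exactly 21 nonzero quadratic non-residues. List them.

Square k = 1,…,21 (k and 43−k give the same square):
1²=1, 2²=4, 3²=9, 4²=16, 5²=25, 6²=36, 7²≡6, 8²≡21, 9²≡38, 10²≡14, 11²≡35, 12²≡15, 13²≡40, 14²≡24, 15²≡10, 16²≡41, 17²≡31, 18²≡23, 19²≡17, 20²≡13, 21²≡11 (mod 43).
The residues are {1, 4, 6, 9, 10, 11, 13, 14, 15, 16, 17, 21, 23, 24, 25, 31, 35, 36, 38, 40, 41}; the non-residues are the remaining 21 nonzero classes.

2, 3, 5, 7, 8, 12, 18, 19, 20, 22, 26, 27, 28, 29, 30, 32, 33, 34, 37, 39, 42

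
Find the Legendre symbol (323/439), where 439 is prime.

Reciprocity: 323 ≡ 3 and 439 ≡ 3 (mod 4), so (323/439) = −(439/323).
Reduce top mod 323: now compute (116/323).
Pull out 2^2: since 323 ≡ 3 (mod 8), (2/323) = -1, so (2/323)^2 = +1.
Reciprocity: 29 ≡ 1 and 323 ≡ 3 (mod 4), so (29/323) = +(323/29).
Reduce top mod 29: now compute (4/29).
Pull out 2^2: since 29 ≡ 5 (mod 8), (2/29) = -1, so (2/29)^2 = +1.
Reached (1/29) = 1. Collecting the sign flips along the way, the symbol is -1.

-1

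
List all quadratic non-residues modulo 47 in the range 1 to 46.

Square k = 1,…,23 (k and 47−k give the same square):
1²=1, 2²=4, 3²=9, 4²=16, 5²=25, 6²=36, 7²≡2, 8²≡17, 9²≡34, 10²≡6, 11²≡27, 12²≡3, 13²≡28, 14²≡8, 15²≡37, 16²≡21, 17²≡7, 18²≡42, 19²≡32, 20²≡24, 21²≡18, 22²≡14, 23²≡12 (mod 47).
The residues are {1, 2, 3, 4, 6, 7, 8, 9, 12, 14, 16, 17, 18, 21, 24, 25, 27, 28, 32, 34, 36, 37, 42}; the non-residues are the remaining 23 nonzero classes.

5 10 11 13 15 19 20 22 23 26 29 30 31 33 35 38 39 40 41 43 44 45 46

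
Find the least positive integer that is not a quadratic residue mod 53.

2

(2/53) = −1, so 2 is the smallest positive non-residue mod 53.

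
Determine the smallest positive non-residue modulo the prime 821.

2

(2/821) = −1, so 2 is the smallest positive non-residue mod 821.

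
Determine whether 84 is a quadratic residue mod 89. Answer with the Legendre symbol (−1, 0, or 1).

1

Pull out 2^2: since 89 ≡ 1 (mod 8), (2/89) = +1, so (2/89)^2 = +1.
Reciprocity: 21 ≡ 1 and 89 ≡ 1 (mod 4), so (21/89) = +(89/21).
Reduce top mod 21: now compute (5/21).
Reciprocity: 5 ≡ 1 and 21 ≡ 1 (mod 4), so (5/21) = +(21/5).
Reduce top mod 5: now compute (1/5).
Reached (1/5) = 1. Collecting the sign flips along the way, the symbol is +1.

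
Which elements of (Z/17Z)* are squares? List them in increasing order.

1 2 4 8 9 13 15 16

Square k = 1,…,8 (k and 17−k give the same square):
1²=1, 2²=4, 3²=9, 4²=16, 5²≡8, 6²≡2, 7²≡15, 8²≡13 (mod 17).
So the quadratic residues mod 17 are {1, 2, 4, 8, 9, 13, 15, 16}.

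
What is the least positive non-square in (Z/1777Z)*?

(2/1777) = +1, so 2 is a residue.
(3/1777) = +1, so 3 is a residue.
(4/1777) = +1, so 4 is a residue.
(5/1777) = −1, so 5 is the smallest positive non-residue mod 1777.

5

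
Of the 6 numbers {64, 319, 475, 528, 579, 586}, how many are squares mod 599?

3

(64/599) = +1 → QR.
(319/599) = +1 → QR.
(475/599) = +1 → QR.
(528/599) = -1 → non-residue.
(579/599) = -1 → non-residue.
(586/599) = -1 → non-residue.
Total quadratic residues among the 6: 3.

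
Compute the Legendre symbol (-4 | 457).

1

First reduce: -4 ≡ 453 (mod 457).
Reciprocity: 453 ≡ 1 and 457 ≡ 1 (mod 4), so (453/457) = +(457/453).
Reduce top mod 453: now compute (4/453).
Pull out 2^2: since 453 ≡ 5 (mod 8), (2/453) = -1, so (2/453)^2 = +1.
Reached (1/453) = 1. Collecting the sign flips along the way, the symbol is +1.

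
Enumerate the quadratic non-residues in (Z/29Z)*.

2 3 8 10 11 12 14 15 17 18 19 21 26 27

Square k = 1,…,14 (k and 29−k give the same square):
1²=1, 2²=4, 3²=9, 4²=16, 5²=25, 6²≡7, 7²≡20, 8²≡6, 9²≡23, 10²≡13, 11²≡5, 12²≡28, 13²≡24, 14²≡22 (mod 29).
The residues are {1, 4, 5, 6, 7, 9, 13, 16, 20, 22, 23, 24, 25, 28}; the non-residues are the remaining 14 nonzero classes.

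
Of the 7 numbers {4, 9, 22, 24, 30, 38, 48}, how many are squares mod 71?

6

(4/71) = +1 → QR.
(9/71) = +1 → QR.
(22/71) = -1 → non-residue.
(24/71) = +1 → QR.
(30/71) = +1 → QR.
(38/71) = +1 → QR.
(48/71) = +1 → QR.
Total quadratic residues among the 7: 6.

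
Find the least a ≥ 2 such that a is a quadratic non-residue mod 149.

2

(2/149) = −1, so 2 is the smallest positive non-residue mod 149.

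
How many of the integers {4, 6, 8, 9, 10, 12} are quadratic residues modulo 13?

(4/13) = +1 → QR.
(6/13) = -1 → non-residue.
(8/13) = -1 → non-residue.
(9/13) = +1 → QR.
(10/13) = +1 → QR.
(12/13) = +1 → QR.
Total quadratic residues among the 6: 4.

4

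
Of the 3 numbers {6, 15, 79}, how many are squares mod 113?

(6/113) = -1 → non-residue.
(15/113) = +1 → QR.
(79/113) = -1 → non-residue.
Total quadratic residues among the 3: 1.

1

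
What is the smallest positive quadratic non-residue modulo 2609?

3

(2/2609) = +1, so 2 is a residue.
(3/2609) = −1, so 3 is the smallest positive non-residue mod 2609.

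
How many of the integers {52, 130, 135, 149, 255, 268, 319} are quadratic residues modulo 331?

4

(52/331) = -1 → non-residue.
(130/331) = +1 → QR.
(135/331) = -1 → non-residue.
(149/331) = +1 → QR.
(255/331) = -1 → non-residue.
(268/331) = +1 → QR.
(319/331) = +1 → QR.
Total quadratic residues among the 7: 4.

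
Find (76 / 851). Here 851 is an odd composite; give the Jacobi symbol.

1

Pull out 2^2: since 851 ≡ 3 (mod 8), (2/851) = -1, so (2/851)^2 = +1.
Reciprocity: 19 ≡ 3 and 851 ≡ 3 (mod 4), so (19/851) = −(851/19).
Reduce top mod 19: now compute (15/19).
Reciprocity: 15 ≡ 3 and 19 ≡ 3 (mod 4), so (15/19) = −(19/15).
Reduce top mod 15: now compute (4/15).
Pull out 2^2: since 15 ≡ 7 (mod 8), (2/15) = +1, so (2/15)^2 = +1.
Reached (1/15) = 1. Collecting the sign flips along the way, the symbol is +1.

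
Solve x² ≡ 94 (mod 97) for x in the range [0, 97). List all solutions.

97 ≡ 1 (mod 4), so we find a root by search.
Trying successive values, 26² = 676 ≡ 94 (mod 97). The other root is 97 − 26 = 71.

26, 71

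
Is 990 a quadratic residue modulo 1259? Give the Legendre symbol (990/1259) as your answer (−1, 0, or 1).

1

Pull out 2: since 1259 ≡ 3 (mod 8), (2/1259) = -1.
Reciprocity: 495 ≡ 3 and 1259 ≡ 3 (mod 4), so (495/1259) = −(1259/495).
Reduce top mod 495: now compute (269/495).
Reciprocity: 269 ≡ 1 and 495 ≡ 3 (mod 4), so (269/495) = +(495/269).
Reduce top mod 269: now compute (226/269).
Pull out 2: since 269 ≡ 5 (mod 8), (2/269) = -1.
Reciprocity: 113 ≡ 1 and 269 ≡ 1 (mod 4), so (113/269) = +(269/113).
Reduce top mod 113: now compute (43/113).
Reciprocity: 43 ≡ 3 and 113 ≡ 1 (mod 4), so (43/113) = +(113/43).
Reduce top mod 43: now compute (27/43).
Reciprocity: 27 ≡ 3 and 43 ≡ 3 (mod 4), so (27/43) = −(43/27).
Reduce top mod 27: now compute (16/27).
Pull out 2^4: since 27 ≡ 3 (mod 8), (2/27) = -1, so (2/27)^4 = +1.
Reached (1/27) = 1. Collecting the sign flips along the way, the symbol is +1.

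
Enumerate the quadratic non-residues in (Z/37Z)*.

2 5 6 8 13 14 15 17 18 19 20 22 23 24 29 31 32 35

Square k = 1,…,18 (k and 37−k give the same square):
1²=1, 2²=4, 3²=9, 4²=16, 5²=25, 6²=36, 7²≡12, 8²≡27, 9²≡7, 10²≡26, 11²≡10, 12²≡33, 13²≡21, 14²≡11, 15²≡3, 16²≡34, 17²≡30, 18²≡28 (mod 37).
The residues are {1, 3, 4, 7, 9, 10, 11, 12, 16, 21, 25, 26, 27, 28, 30, 33, 34, 36}; the non-residues are the remaining 18 nonzero classes.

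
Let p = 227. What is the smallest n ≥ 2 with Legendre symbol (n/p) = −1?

2

(2/227) = −1, so 2 is the smallest positive non-residue mod 227.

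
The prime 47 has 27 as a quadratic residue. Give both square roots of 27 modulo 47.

Since 47 ≡ 3 (mod 4), a square root of 27 is 27^((47+1)/4) = 27^12 mod 47.
Repeated squaring: 27^2≡24, 27^4≡12, 27^8≡3 (mod 47).
27^12 = 27^(8+4) ≡ 36 (mod 47).
Check: 36² = 1296 ≡ 27 (mod 47). The two roots are 11 and 36.

11, 36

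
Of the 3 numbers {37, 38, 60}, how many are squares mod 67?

2

(37/67) = +1 → QR.
(38/67) = -1 → non-residue.
(60/67) = +1 → QR.
Total quadratic residues among the 3: 2.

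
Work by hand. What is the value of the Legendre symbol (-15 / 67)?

First reduce: -15 ≡ 52 (mod 67).
Pull out 2^2: since 67 ≡ 3 (mod 8), (2/67) = -1, so (2/67)^2 = +1.
Reciprocity: 13 ≡ 1 and 67 ≡ 3 (mod 4), so (13/67) = +(67/13).
Reduce top mod 13: now compute (2/13).
Pull out 2: since 13 ≡ 5 (mod 8), (2/13) = -1.
Reached (1/13) = 1. Collecting the sign flips along the way, the symbol is -1.

-1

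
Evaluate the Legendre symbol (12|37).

1

Euler's criterion: (12/37) ≡ 12^18 (mod 37).
12^2 ≡ 33 (mod 37)
12^4 ≡ 16 (mod 37)
12^8 ≡ 34 (mod 37)
12^16 ≡ 9 (mod 37)
12^18 = 12^(16+2) ≡ 1 (mod 37).
Result is 1, so (12/37) = 1.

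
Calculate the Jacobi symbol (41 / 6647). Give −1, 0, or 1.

Reciprocity: 41 ≡ 1 and 6647 ≡ 3 (mod 4), so (41/6647) = +(6647/41).
Reduce top mod 41: now compute (5/41).
Reciprocity: 5 ≡ 1 and 41 ≡ 1 (mod 4), so (5/41) = +(41/5).
Reduce top mod 5: now compute (1/5).
Reached (1/5) = 1. Collecting the sign flips along the way, the symbol is +1.

1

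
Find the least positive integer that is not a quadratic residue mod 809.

(2/809) = +1, so 2 is a residue.
(3/809) = −1, so 3 is the smallest positive non-residue mod 809.

3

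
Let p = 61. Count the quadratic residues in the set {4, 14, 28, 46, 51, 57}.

4

(4/61) = +1 → QR.
(14/61) = +1 → QR.
(28/61) = -1 → non-residue.
(46/61) = +1 → QR.
(51/61) = -1 → non-residue.
(57/61) = +1 → QR.
Total quadratic residues among the 6: 4.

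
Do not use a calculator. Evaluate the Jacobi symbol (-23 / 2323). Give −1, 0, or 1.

First reduce: -23 ≡ 2300 (mod 2323).
Pull out 2^2: since 2323 ≡ 3 (mod 8), (2/2323) = -1, so (2/2323)^2 = +1.
Reciprocity: 575 ≡ 3 and 2323 ≡ 3 (mod 4), so (575/2323) = −(2323/575).
Reduce top mod 575: now compute (23/575).
Reciprocity: 23 ≡ 3 and 575 ≡ 3 (mod 4), so (23/575) = −(575/23).
Reduce top mod 23: now compute (0/23).
Top reduces to 0: gcd > 1, so the symbol is 0.

0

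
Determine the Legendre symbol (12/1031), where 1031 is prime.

1

Euler's criterion: (12/1031) ≡ 12^515 (mod 1031).
12^2 ≡ 144 (mod 1031)
12^4 ≡ 116 (mod 1031)
12^8 ≡ 53 (mod 1031)
12^16 ≡ 747 (mod 1031)
12^32 ≡ 238 (mod 1031)
12^64 ≡ 970 (mod 1031)
12^128 ≡ 628 (mod 1031)
12^256 ≡ 542 (mod 1031)
12^512 ≡ 960 (mod 1031)
12^515 = 12^(512+2+1) ≡ 1 (mod 1031).
Result is 1, so (12/1031) = 1.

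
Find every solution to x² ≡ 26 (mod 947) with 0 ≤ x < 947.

Since 947 ≡ 3 (mod 4), a square root of 26 is 26^((947+1)/4) = 26^237 mod 947.
Repeated squaring: 26^2≡676, 26^4≡522, 26^8≡695, 26^16≡55, 26^32≡184, 26^64≡711, 26^128≡770 (mod 947).
26^237 = 26^(128+64+32+8+4+1) ≡ 878 (mod 947).
Check: 878² = 770884 ≡ 26 (mod 947). The two roots are 69 and 878.

69, 878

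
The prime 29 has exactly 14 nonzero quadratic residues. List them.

1 4 5 6 7 9 13 16 20 22 23 24 25 28

Square k = 1,…,14 (k and 29−k give the same square):
1²=1, 2²=4, 3²=9, 4²=16, 5²=25, 6²≡7, 7²≡20, 8²≡6, 9²≡23, 10²≡13, 11²≡5, 12²≡28, 13²≡24, 14²≡22 (mod 29).
So the quadratic residues mod 29 are {1, 4, 5, 6, 7, 9, 13, 16, 20, 22, 23, 24, 25, 28}.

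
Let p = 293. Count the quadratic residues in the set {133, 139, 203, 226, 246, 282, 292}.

(133/293) = +1 → QR.
(139/293) = -1 → non-residue.
(203/293) = +1 → QR.
(226/293) = +1 → QR.
(246/293) = -1 → non-residue.
(282/293) = -1 → non-residue.
(292/293) = +1 → QR.
Total quadratic residues among the 7: 4.

4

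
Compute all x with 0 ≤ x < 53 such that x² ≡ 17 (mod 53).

53 ≡ 1 (mod 4), so we find a root by search.
Trying successive values, 21² = 441 ≡ 17 (mod 53). The other root is 53 − 21 = 32.

21, 32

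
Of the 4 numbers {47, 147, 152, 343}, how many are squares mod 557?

1

(47/557) = -1 → non-residue.
(147/557) = -1 → non-residue.
(152/557) = -1 → non-residue.
(343/557) = +1 → QR.
Total quadratic residues among the 4: 1.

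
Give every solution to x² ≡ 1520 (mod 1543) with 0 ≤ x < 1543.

Since 1543 ≡ 3 (mod 4), a square root of 1520 is 1520^((1543+1)/4) = 1520^386 mod 1543.
Repeated squaring: 1520^2≡529, 1520^4≡558, 1520^8≡1221, 1520^16≡303, 1520^32≡772, 1520^64≡386, 1520^128≡868, 1520^256≡440 (mod 1543).
1520^386 = 1520^(256+128+2) ≡ 1432 (mod 1543).
Check: 1432² = 2050624 ≡ 1520 (mod 1543). The two roots are 111 and 1432.

111, 1432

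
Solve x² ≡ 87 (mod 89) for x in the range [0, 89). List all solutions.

89 ≡ 1 (mod 4), so we find a root by search.
Trying successive values, 40² = 1600 ≡ 87 (mod 89). The other root is 89 − 40 = 49.

40, 49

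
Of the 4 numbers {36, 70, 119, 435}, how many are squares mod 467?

4

(36/467) = +1 → QR.
(70/467) = +1 → QR.
(119/467) = +1 → QR.
(435/467) = +1 → QR.
Total quadratic residues among the 4: 4.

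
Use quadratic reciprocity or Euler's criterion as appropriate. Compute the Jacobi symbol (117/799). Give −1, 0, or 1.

-1

Reciprocity: 117 ≡ 1 and 799 ≡ 3 (mod 4), so (117/799) = +(799/117).
Reduce top mod 117: now compute (97/117).
Reciprocity: 97 ≡ 1 and 117 ≡ 1 (mod 4), so (97/117) = +(117/97).
Reduce top mod 97: now compute (20/97).
Pull out 2^2: since 97 ≡ 1 (mod 8), (2/97) = +1, so (2/97)^2 = +1.
Reciprocity: 5 ≡ 1 and 97 ≡ 1 (mod 4), so (5/97) = +(97/5).
Reduce top mod 5: now compute (2/5).
Pull out 2: since 5 ≡ 5 (mod 8), (2/5) = -1.
Reached (1/5) = 1. Collecting the sign flips along the way, the symbol is -1.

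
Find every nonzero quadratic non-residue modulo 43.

Square k = 1,…,21 (k and 43−k give the same square):
1²=1, 2²=4, 3²=9, 4²=16, 5²=25, 6²=36, 7²≡6, 8²≡21, 9²≡38, 10²≡14, 11²≡35, 12²≡15, 13²≡40, 14²≡24, 15²≡10, 16²≡41, 17²≡31, 18²≡23, 19²≡17, 20²≡13, 21²≡11 (mod 43).
The residues are {1, 4, 6, 9, 10, 11, 13, 14, 15, 16, 17, 21, 23, 24, 25, 31, 35, 36, 38, 40, 41}; the non-residues are the remaining 21 nonzero classes.

2, 3, 5, 7, 8, 12, 18, 19, 20, 22, 26, 27, 28, 29, 30, 32, 33, 34, 37, 39, 42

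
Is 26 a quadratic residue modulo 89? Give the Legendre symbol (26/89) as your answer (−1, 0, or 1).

-1

Pull out 2: since 89 ≡ 1 (mod 8), (2/89) = +1.
Reciprocity: 13 ≡ 1 and 89 ≡ 1 (mod 4), so (13/89) = +(89/13).
Reduce top mod 13: now compute (11/13).
Reciprocity: 11 ≡ 3 and 13 ≡ 1 (mod 4), so (11/13) = +(13/11).
Reduce top mod 11: now compute (2/11).
Pull out 2: since 11 ≡ 3 (mod 8), (2/11) = -1.
Reached (1/11) = 1. Collecting the sign flips along the way, the symbol is -1.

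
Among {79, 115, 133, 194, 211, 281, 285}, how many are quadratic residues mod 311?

1

(79/311) = +1 → QR.
(115/311) = -1 → non-residue.
(133/311) = -1 → non-residue.
(194/311) = -1 → non-residue.
(211/311) = -1 → non-residue.
(281/311) = -1 → non-residue.
(285/311) = -1 → non-residue.
Total quadratic residues among the 7: 1.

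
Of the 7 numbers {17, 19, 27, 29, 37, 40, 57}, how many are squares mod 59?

5

(17/59) = +1 → QR.
(19/59) = +1 → QR.
(27/59) = +1 → QR.
(29/59) = +1 → QR.
(37/59) = -1 → non-residue.
(40/59) = -1 → non-residue.
(57/59) = +1 → QR.
Total quadratic residues among the 7: 5.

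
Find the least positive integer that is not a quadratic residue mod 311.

11

(2/311) = +1, so 2 is a residue.
(3/311) = +1, so 3 is a residue.
(4/311) = +1, so 4 is a residue.
(5/311) = +1, so 5 is a residue.
(6/311) = +1, so 6 is a residue.
(7/311) = +1, so 7 is a residue.
(8/311) = +1, so 8 is a residue.
(9/311) = +1, so 9 is a residue.
(10/311) = +1, so 10 is a residue.
(11/311) = −1, so 11 is the smallest positive non-residue mod 311.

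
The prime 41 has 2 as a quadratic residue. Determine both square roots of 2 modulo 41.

17, 24

41 ≡ 1 (mod 4), so we find a root by search.
Trying successive values, 17² = 289 ≡ 2 (mod 41). The other root is 41 − 17 = 24.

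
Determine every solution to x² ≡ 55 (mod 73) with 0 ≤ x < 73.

36, 37

73 ≡ 1 (mod 4), so we find a root by search.
Trying successive values, 36² = 1296 ≡ 55 (mod 73). The other root is 73 − 36 = 37.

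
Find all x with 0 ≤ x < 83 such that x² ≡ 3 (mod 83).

Since 83 ≡ 3 (mod 4), a square root of 3 is 3^((83+1)/4) = 3^21 mod 83.
Repeated squaring: 3^2≡9, 3^4≡81, 3^8≡4, 3^16≡16 (mod 83).
3^21 = 3^(16+4+1) ≡ 70 (mod 83).
Check: 70² = 4900 ≡ 3 (mod 83). The two roots are 13 and 70.

13, 70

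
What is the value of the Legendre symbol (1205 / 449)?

-1

Euler's criterion: (1205/449) ≡ 307^224 (mod 449).
307^2 ≡ 408 (mod 449)
307^4 ≡ 334 (mod 449)
307^8 ≡ 204 (mod 449)
307^16 ≡ 308 (mod 449)
307^32 ≡ 125 (mod 449)
307^64 ≡ 359 (mod 449)
307^128 ≡ 18 (mod 449)
307^224 = 307^(128+64+32) ≡ 448 (mod 449).
Result is 448 ≡ −1, so (1205/449) = −1.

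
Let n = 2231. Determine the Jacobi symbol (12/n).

1

Pull out 2^2: since 2231 ≡ 7 (mod 8), (2/2231) = +1, so (2/2231)^2 = +1.
Reciprocity: 3 ≡ 3 and 2231 ≡ 3 (mod 4), so (3/2231) = −(2231/3).
Reduce top mod 3: now compute (2/3).
Pull out 2: since 3 ≡ 3 (mod 8), (2/3) = -1.
Reached (1/3) = 1. Collecting the sign flips along the way, the symbol is +1.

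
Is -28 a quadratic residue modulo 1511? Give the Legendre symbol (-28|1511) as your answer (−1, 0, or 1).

First reduce: -28 ≡ 1483 (mod 1511).
Reciprocity: 1483 ≡ 3 and 1511 ≡ 3 (mod 4), so (1483/1511) = −(1511/1483).
Reduce top mod 1483: now compute (28/1483).
Pull out 2^2: since 1483 ≡ 3 (mod 8), (2/1483) = -1, so (2/1483)^2 = +1.
Reciprocity: 7 ≡ 3 and 1483 ≡ 3 (mod 4), so (7/1483) = −(1483/7).
Reduce top mod 7: now compute (6/7).
Pull out 2: since 7 ≡ 7 (mod 8), (2/7) = +1.
Reciprocity: 3 ≡ 3 and 7 ≡ 3 (mod 4), so (3/7) = −(7/3).
Reduce top mod 3: now compute (1/3).
Reached (1/3) = 1. Collecting the sign flips along the way, the symbol is -1.

-1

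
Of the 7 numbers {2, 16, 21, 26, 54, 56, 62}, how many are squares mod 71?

(2/71) = +1 → QR.
(16/71) = +1 → QR.
(21/71) = -1 → non-residue.
(26/71) = -1 → non-residue.
(54/71) = +1 → QR.
(56/71) = -1 → non-residue.
(62/71) = -1 → non-residue.
Total quadratic residues among the 7: 3.

3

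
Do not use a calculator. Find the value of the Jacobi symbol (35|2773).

-1

Reciprocity: 35 ≡ 3 and 2773 ≡ 1 (mod 4), so (35/2773) = +(2773/35).
Reduce top mod 35: now compute (8/35).
Pull out 2^3: since 35 ≡ 3 (mod 8), (2/35) = -1, so (2/35)^3 = -1.
Reached (1/35) = 1. Collecting the sign flips along the way, the symbol is -1.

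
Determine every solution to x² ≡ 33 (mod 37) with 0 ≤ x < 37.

12, 25

37 ≡ 1 (mod 4), so we find a root by search.
Trying successive values, 12² = 144 ≡ 33 (mod 37). The other root is 37 − 12 = 25.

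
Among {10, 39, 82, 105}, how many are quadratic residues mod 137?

2

(10/137) = -1 → non-residue.
(39/137) = +1 → QR.
(82/137) = -1 → non-residue.
(105/137) = +1 → QR.
Total quadratic residues among the 4: 2.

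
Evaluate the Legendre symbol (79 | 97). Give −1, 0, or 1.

1

Euler's criterion: (79/97) ≡ 79^48 (mod 97).
79^2 ≡ 33 (mod 97)
79^4 ≡ 22 (mod 97)
79^8 ≡ 96 (mod 97)
79^16 ≡ 1 (mod 97)
79^32 ≡ 1 (mod 97)
79^48 = 79^(32+16) ≡ 1 (mod 97).
Result is 1, so (79/97) = 1.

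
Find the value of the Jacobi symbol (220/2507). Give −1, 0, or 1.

-1

Pull out 2^2: since 2507 ≡ 3 (mod 8), (2/2507) = -1, so (2/2507)^2 = +1.
Reciprocity: 55 ≡ 3 and 2507 ≡ 3 (mod 4), so (55/2507) = −(2507/55).
Reduce top mod 55: now compute (32/55).
Pull out 2^5: since 55 ≡ 7 (mod 8), (2/55) = +1, so (2/55)^5 = +1.
Reached (1/55) = 1. Collecting the sign flips along the way, the symbol is -1.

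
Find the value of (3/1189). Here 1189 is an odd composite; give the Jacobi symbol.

1

Reciprocity: 3 ≡ 3 and 1189 ≡ 1 (mod 4), so (3/1189) = +(1189/3).
Reduce top mod 3: now compute (1/3).
Reached (1/3) = 1. Collecting the sign flips along the way, the symbol is +1.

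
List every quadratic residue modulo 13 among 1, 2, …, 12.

Square k = 1,…,6 (k and 13−k give the same square):
1²=1, 2²=4, 3²=9, 4²≡3, 5²≡12, 6²≡10 (mod 13).
So the quadratic residues mod 13 are {1, 3, 4, 9, 10, 12}.

1 3 4 9 10 12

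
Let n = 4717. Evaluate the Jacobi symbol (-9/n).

First reduce: -9 ≡ 4708 (mod 4717).
Pull out 2^2: since 4717 ≡ 5 (mod 8), (2/4717) = -1, so (2/4717)^2 = +1.
Reciprocity: 1177 ≡ 1 and 4717 ≡ 1 (mod 4), so (1177/4717) = +(4717/1177).
Reduce top mod 1177: now compute (9/1177).
Reciprocity: 9 ≡ 1 and 1177 ≡ 1 (mod 4), so (9/1177) = +(1177/9).
Reduce top mod 9: now compute (7/9).
Reciprocity: 7 ≡ 3 and 9 ≡ 1 (mod 4), so (7/9) = +(9/7).
Reduce top mod 7: now compute (2/7).
Pull out 2: since 7 ≡ 7 (mod 8), (2/7) = +1.
Reached (1/7) = 1. Collecting the sign flips along the way, the symbol is +1.

1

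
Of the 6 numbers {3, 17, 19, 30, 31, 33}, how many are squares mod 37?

3

(3/37) = +1 → QR.
(17/37) = -1 → non-residue.
(19/37) = -1 → non-residue.
(30/37) = +1 → QR.
(31/37) = -1 → non-residue.
(33/37) = +1 → QR.
Total quadratic residues among the 6: 3.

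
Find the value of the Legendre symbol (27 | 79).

Euler's criterion: (27/79) ≡ 27^39 (mod 79).
27^2 ≡ 18 (mod 79)
27^4 ≡ 8 (mod 79)
27^8 ≡ 64 (mod 79)
27^16 ≡ 67 (mod 79)
27^32 ≡ 65 (mod 79)
27^39 = 27^(32+4+2+1) ≡ 78 (mod 79).
Result is 78 ≡ −1, so (27/79) = −1.

-1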